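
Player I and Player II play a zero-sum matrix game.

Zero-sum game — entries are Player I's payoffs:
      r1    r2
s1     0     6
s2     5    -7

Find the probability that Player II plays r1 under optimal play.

Row minima are 0 and -7, so Player I's maximin is 0; column maxima are 5 and 6, so Player II's minimax is 5. These differ, so the equilibrium is in mixed strategies.
Let Player II play r1 with probability q. Player I is indifferent when 6(1−q) = 5q − 7(1−q), giving q = 13/18.

13/18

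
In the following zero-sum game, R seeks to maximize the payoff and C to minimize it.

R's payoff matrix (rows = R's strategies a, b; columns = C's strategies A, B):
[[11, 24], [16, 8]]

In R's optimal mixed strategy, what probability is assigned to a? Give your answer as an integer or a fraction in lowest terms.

Row minima are 11 and 8, so R's maximin is 11; column maxima are 16 and 24, so C's minimax is 16. These differ, so the equilibrium is in mixed strategies.
Let R play a with probability p. C is indifferent when 11p + 16(1−p) = 24p + 8(1−p), giving p = 8/21.

8/21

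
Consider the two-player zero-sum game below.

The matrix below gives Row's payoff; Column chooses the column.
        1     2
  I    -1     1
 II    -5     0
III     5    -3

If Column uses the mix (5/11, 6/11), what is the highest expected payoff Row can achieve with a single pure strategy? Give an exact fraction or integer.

I: (-1)·(5/11) + (1)·(6/11) = 1/11.
II: (-5)·(5/11) + (0)·(6/11) = -25/11.
III: (5)·(5/11) + (-3)·(6/11) = 7/11.
The best pure response is III with expected payoff 7/11.

7/11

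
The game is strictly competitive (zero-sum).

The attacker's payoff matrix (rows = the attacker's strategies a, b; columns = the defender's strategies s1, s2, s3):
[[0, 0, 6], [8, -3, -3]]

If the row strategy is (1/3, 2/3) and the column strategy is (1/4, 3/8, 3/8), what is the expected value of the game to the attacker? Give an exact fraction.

Against (1/4, 3/8, 3/8), each row's expected payoff is a: 9/4; b: -1/4.
Taking the (1/3, 2/3)-weighted average: (1/3)·(9/4) + (2/3)·(-1/4) = 7/12.

7/12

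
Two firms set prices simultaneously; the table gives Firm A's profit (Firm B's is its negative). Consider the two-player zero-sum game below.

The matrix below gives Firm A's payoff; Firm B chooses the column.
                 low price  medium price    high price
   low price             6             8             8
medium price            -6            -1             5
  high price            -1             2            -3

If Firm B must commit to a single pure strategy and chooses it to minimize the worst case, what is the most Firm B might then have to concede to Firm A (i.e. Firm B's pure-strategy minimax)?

The worst case (largest entry) in each column is low price: 6, medium price: 8, high price: 8.
The best (smallest) of these is 6.

6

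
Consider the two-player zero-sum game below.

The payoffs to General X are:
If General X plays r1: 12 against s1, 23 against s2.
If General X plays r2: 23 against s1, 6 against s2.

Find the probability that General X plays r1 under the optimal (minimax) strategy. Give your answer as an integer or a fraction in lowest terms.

Row minima are 12 and 6, so General X's maximin is 12; column maxima are 23 and 23, so General Y's minimax is 23. These differ, so the equilibrium is in mixed strategies.
Let General X play r1 with probability p. General Y is indifferent when 12p + 23(1−p) = 23p + 6(1−p), giving p = 17/28.

17/28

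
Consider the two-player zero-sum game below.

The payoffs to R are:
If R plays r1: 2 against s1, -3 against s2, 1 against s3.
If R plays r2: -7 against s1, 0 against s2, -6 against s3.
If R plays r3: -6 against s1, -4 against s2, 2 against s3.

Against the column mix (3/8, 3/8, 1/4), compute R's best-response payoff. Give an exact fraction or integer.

r1: (2)·(3/8) + (-3)·(3/8) + (1)·(1/4) = -1/8.
r2: (-7)·(3/8) + (0)·(3/8) + (-6)·(1/4) = -33/8.
r3: (-6)·(3/8) + (-4)·(3/8) + (2)·(1/4) = -13/4.
The best pure response is r1 with expected payoff -1/8.

-1/8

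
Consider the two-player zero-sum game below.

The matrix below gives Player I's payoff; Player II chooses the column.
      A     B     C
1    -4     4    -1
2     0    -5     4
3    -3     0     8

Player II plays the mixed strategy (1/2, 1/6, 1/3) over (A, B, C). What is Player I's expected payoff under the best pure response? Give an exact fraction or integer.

1: (-4)·(1/2) + (4)·(1/6) + (-1)·(1/3) = -5/3.
2: (0)·(1/2) + (-5)·(1/6) + (4)·(1/3) = 1/2.
3: (-3)·(1/2) + (0)·(1/6) + (8)·(1/3) = 7/6.
The best pure response is 3 with expected payoff 7/6.

7/6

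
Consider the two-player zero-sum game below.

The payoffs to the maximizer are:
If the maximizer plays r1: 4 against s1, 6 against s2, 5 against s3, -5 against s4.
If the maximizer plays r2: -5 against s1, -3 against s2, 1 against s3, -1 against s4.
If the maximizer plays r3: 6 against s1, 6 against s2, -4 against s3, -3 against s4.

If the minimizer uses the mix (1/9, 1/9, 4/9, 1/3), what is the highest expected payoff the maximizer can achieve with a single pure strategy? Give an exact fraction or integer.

r1: (4)·(1/9) + (6)·(1/9) + (5)·(4/9) + (-5)·(1/3) = 5/3.
r2: (-5)·(1/9) + (-3)·(1/9) + (1)·(4/9) + (-1)·(1/3) = -7/9.
r3: (6)·(1/9) + (6)·(1/9) + (-4)·(4/9) + (-3)·(1/3) = -13/9.
The best pure response is r1 with expected payoff 5/3.

5/3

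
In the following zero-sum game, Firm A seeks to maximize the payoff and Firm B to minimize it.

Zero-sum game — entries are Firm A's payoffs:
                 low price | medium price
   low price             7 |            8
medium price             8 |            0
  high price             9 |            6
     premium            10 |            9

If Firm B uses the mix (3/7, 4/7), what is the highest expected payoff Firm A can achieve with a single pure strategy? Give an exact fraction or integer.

66/7

low price: (7)·(3/7) + (8)·(4/7) = 53/7.
medium price: (8)·(3/7) + (0)·(4/7) = 24/7.
high price: (9)·(3/7) + (6)·(4/7) = 51/7.
premium: (10)·(3/7) + (9)·(4/7) = 66/7.
The best pure response is premium with expected payoff 66/7.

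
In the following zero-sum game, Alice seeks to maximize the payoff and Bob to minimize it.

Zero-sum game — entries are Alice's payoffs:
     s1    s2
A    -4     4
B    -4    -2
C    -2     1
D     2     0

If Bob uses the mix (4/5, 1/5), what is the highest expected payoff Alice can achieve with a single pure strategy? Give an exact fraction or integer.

A: (-4)·(4/5) + (4)·(1/5) = -12/5.
B: (-4)·(4/5) + (-2)·(1/5) = -18/5.
C: (-2)·(4/5) + (1)·(1/5) = -7/5.
D: (2)·(4/5) + (0)·(1/5) = 8/5.
The best pure response is D with expected payoff 8/5.

8/5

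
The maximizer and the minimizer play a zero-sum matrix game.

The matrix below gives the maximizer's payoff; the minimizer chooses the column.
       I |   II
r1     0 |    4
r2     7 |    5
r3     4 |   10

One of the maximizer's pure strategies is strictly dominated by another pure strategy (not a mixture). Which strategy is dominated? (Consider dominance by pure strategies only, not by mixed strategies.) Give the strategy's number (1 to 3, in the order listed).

1

Compare r1 with r2: 7 > 0, 5 > 4.
So r2 strictly dominates r1 for the maximizer; r1 is strictly dominated.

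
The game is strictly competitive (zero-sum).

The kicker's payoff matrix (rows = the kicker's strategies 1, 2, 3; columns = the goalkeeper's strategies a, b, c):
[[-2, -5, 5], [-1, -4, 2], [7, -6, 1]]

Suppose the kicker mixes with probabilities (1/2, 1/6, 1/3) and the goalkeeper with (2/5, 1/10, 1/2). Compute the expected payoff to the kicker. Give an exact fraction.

Against (2/5, 1/10, 1/2), each row's expected payoff is 1: 6/5; 2: 1/5; 3: 27/10.
Taking the (1/2, 1/6, 1/3)-weighted average: (1/2)·(6/5) + (1/6)·(1/5) + (1/3)·(27/10) = 23/15.

23/15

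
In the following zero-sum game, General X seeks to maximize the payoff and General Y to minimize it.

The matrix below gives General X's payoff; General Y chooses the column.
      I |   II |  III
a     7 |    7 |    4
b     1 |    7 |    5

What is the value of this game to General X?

31/7

Column II is strictly dominated by III for General Y (it gives General X more in every row).
The remaining 2×2 game on (a, b) × (I, III) has no saddle point. Let General X play a with probability p; indifference gives 7p + (1−p) = 4p + 5(1−p), so p = 4/7.
Similarly General Y's optimal q on I is 1/7, and the value is 7·(1/7) + (4)·(6/7) = 31/7.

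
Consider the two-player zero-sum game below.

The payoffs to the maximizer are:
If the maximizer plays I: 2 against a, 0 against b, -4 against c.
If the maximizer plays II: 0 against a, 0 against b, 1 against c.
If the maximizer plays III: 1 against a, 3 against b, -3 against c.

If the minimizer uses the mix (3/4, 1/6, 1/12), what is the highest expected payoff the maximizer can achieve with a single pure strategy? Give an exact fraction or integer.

7/6

I: (2)·(3/4) + (0)·(1/6) + (-4)·(1/12) = 7/6.
II: (0)·(3/4) + (0)·(1/6) + (1)·(1/12) = 1/12.
III: (1)·(3/4) + (3)·(1/6) + (-3)·(1/12) = 1.
The best pure response is I with expected payoff 7/6.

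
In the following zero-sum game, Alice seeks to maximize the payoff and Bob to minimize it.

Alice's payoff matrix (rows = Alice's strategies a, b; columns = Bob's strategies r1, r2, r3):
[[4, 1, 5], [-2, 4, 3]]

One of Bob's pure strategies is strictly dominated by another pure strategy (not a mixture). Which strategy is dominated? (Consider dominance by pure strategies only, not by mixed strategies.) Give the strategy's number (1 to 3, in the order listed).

Bob prefers columns that give Alice less. Compare r3 with r1: 4 < 5, -2 < 3.
So r1 strictly dominates r3 for Bob; r3 is strictly dominated.

3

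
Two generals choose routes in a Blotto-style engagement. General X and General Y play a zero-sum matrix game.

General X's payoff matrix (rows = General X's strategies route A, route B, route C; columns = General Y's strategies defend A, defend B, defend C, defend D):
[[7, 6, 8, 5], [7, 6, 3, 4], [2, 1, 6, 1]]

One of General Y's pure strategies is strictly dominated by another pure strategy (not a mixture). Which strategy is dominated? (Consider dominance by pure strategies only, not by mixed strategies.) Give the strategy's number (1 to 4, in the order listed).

1

General Y prefers columns that give General X less. Compare defend A with defend B: 6 < 7, 6 < 7, 1 < 2.
So defend B strictly dominates defend A for General Y; defend A is strictly dominated.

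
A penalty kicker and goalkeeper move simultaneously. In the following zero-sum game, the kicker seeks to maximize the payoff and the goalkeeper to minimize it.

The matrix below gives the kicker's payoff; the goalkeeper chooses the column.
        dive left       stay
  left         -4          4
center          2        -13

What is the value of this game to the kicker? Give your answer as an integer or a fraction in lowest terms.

-44/23

Row minima are -4 and -13, so the kicker's maximin is -4; column maxima are 2 and 4, so the goalkeeper's minimax is 2. These differ, so the equilibrium is in mixed strategies.
Let the kicker play left with probability p. The goalkeeper is indifferent when −4p + 2(1−p) = 4p − 13(1−p), giving p = 15/23.
Let the goalkeeper play dive left with probability q. The kicker is indifferent when −4q + 4(1−q) = 2q − 13(1−q), giving q = 17/23.
The value is -4·(17/23) + (4)·(6/23) = -44/23.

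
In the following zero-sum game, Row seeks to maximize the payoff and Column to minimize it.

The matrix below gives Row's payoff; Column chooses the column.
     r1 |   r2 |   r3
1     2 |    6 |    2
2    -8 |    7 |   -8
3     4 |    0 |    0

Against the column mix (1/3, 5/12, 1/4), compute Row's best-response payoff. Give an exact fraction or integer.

11/3

1: (2)·(1/3) + (6)·(5/12) + (2)·(1/4) = 11/3.
2: (-8)·(1/3) + (7)·(5/12) + (-8)·(1/4) = -7/4.
3: (4)·(1/3) + (0)·(5/12) + (0)·(1/4) = 4/3.
The best pure response is 1 with expected payoff 11/3.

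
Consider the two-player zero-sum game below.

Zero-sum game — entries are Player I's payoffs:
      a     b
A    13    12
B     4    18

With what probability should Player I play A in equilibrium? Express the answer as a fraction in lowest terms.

Row minima are 12 and 4, so Player I's maximin is 12; column maxima are 13 and 18, so Player II's minimax is 13. These differ, so the equilibrium is in mixed strategies.
Let Player I play A with probability p. Player II is indifferent when 13p + 4(1−p) = 12p + 18(1−p), giving p = 14/15.

14/15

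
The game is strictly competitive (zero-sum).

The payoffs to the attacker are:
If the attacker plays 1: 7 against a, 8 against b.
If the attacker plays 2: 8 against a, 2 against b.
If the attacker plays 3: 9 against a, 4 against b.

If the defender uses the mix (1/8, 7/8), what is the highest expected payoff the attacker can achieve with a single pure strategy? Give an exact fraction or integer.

1: (7)·(1/8) + (8)·(7/8) = 63/8.
2: (8)·(1/8) + (2)·(7/8) = 11/4.
3: (9)·(1/8) + (4)·(7/8) = 37/8.
The best pure response is 1 with expected payoff 63/8.

63/8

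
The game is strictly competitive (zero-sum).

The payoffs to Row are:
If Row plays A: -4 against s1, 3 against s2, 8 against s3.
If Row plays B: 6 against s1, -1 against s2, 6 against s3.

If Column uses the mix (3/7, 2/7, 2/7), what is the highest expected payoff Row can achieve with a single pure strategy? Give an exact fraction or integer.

A: (-4)·(3/7) + (3)·(2/7) + (8)·(2/7) = 10/7.
B: (6)·(3/7) + (-1)·(2/7) + (6)·(2/7) = 4.
The best pure response is B with expected payoff 4.

4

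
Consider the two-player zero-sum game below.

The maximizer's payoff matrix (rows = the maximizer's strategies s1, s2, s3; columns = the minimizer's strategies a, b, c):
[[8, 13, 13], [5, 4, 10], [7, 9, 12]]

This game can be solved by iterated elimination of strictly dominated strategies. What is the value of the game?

8

Row s3 is strictly dominated by row s1 (8>7, 13>9, 13>12); eliminate s3.
Column c is strictly dominated by a for the minimizer (8<13, 5<10); eliminate c.
Row s2 is strictly dominated by row s1 (8>5, 13>4); eliminate s2.
Column b is strictly dominated by a for the minimizer (8<13); eliminate b.
Only (s1, a) remains, with payoff 8.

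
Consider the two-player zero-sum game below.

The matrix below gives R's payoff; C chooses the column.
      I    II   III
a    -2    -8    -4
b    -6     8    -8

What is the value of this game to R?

Column I is strictly dominated by III for C (it gives R more in every row).
The remaining 2×2 game on (a, b) × (II, III) has no saddle point. Let R play a with probability p; indifference gives −8p + 8(1−p) = −4p − 8(1−p), so p = 4/5.
Similarly C's optimal q on II is 1/5, and the value is -8·(1/5) + (-4)·(4/5) = -24/5.

-24/5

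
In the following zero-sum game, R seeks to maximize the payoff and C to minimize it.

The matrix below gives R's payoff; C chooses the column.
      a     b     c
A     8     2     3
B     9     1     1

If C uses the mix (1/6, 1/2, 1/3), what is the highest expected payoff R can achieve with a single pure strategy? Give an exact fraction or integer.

A: (8)·(1/6) + (2)·(1/2) + (3)·(1/3) = 10/3.
B: (9)·(1/6) + (1)·(1/2) + (1)·(1/3) = 7/3.
The best pure response is A with expected payoff 10/3.

10/3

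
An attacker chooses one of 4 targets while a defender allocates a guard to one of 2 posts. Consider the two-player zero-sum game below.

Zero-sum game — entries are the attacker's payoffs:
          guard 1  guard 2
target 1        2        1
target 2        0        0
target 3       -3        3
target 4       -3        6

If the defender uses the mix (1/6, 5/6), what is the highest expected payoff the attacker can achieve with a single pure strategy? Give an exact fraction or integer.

target 1: (2)·(1/6) + (1)·(5/6) = 7/6.
target 2: (0)·(1/6) + (0)·(5/6) = 0.
target 3: (-3)·(1/6) + (3)·(5/6) = 2.
target 4: (-3)·(1/6) + (6)·(5/6) = 9/2.
The best pure response is target 4 with expected payoff 9/2.

9/2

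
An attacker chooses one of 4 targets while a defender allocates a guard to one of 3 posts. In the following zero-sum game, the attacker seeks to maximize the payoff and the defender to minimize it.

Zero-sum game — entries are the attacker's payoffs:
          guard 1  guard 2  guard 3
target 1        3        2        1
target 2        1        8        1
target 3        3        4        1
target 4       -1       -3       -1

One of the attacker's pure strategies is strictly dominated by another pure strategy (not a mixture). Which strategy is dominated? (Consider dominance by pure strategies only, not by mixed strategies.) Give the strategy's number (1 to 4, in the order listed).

Compare target 4 with target 1: 3 > -1, 2 > -3, 1 > -1.
So target 1 strictly dominates target 4 for the attacker; target 4 is strictly dominated.

4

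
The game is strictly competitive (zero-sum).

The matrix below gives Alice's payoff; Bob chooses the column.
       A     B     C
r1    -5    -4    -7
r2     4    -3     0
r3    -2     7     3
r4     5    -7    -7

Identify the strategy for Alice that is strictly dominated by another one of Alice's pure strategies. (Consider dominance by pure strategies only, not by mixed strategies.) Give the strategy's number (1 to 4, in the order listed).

1

Compare r1 with r2: 4 > -5, -3 > -4, 0 > -7.
So r2 strictly dominates r1 for Alice; r1 is strictly dominated.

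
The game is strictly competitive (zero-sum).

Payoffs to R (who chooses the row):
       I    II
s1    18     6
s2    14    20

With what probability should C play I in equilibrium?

Row minima are 6 and 14, so R's maximin is 14; column maxima are 18 and 20, so C's minimax is 18. These differ, so the equilibrium is in mixed strategies.
Let C play I with probability q. R is indifferent when 18q + 6(1−q) = 14q + 20(1−q), giving q = 7/9.

7/9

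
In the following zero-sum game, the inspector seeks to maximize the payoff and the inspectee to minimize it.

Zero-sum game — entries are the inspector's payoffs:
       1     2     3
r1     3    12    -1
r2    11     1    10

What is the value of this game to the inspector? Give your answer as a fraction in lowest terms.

11/2

Column 1 is strictly dominated by 3 for the inspectee (it gives the inspector more in every row).
The remaining 2×2 game on (r1, r2) × (2, 3) has no saddle point. Let the inspector play r1 with probability p; indifference gives 12p + (1−p) = −p + 10(1−p), so p = 9/22.
Similarly the inspectee's optimal q on 2 is 1/2, and the value is 12·(1/2) + (-1)·(1/2) = 11/2.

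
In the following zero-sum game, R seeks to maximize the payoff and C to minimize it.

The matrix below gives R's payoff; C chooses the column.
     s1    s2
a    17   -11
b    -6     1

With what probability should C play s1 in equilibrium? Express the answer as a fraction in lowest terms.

12/35

Row minima are -11 and -6, so R's maximin is -6; column maxima are 17 and 1, so C's minimax is 1. These differ, so the equilibrium is in mixed strategies.
Let C play s1 with probability q. R is indifferent when 17q − 11(1−q) = −6q + (1−q), giving q = 12/35.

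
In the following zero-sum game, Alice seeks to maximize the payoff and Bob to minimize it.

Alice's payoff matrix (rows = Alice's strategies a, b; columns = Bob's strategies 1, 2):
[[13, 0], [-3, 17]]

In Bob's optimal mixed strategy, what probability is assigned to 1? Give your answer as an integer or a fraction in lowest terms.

17/33

Row minima are 0 and -3, so Alice's maximin is 0; column maxima are 13 and 17, so Bob's minimax is 13. These differ, so the equilibrium is in mixed strategies.
Let Bob play 1 with probability q. Alice is indifferent when 13q = −3q + 17(1−q), giving q = 17/33.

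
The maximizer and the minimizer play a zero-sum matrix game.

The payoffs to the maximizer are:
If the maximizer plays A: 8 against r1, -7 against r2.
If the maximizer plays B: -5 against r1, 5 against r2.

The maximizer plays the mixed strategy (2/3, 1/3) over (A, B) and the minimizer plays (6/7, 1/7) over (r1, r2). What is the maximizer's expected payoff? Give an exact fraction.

19/7

Against (6/7, 1/7), each row's expected payoff is A: 41/7; B: -25/7.
Taking the (2/3, 1/3)-weighted average: (2/3)·(41/7) + (1/3)·(-25/7) = 19/7.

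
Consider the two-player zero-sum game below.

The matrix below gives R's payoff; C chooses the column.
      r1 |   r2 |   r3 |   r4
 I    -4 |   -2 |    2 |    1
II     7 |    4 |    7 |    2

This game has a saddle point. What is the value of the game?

Row minima: -4, 2 → R's maximin is 2.
Column maxima: 7, 4, 7, 2 → C's minimax is 2.
They coincide at (II, r4), so the value is 2.

2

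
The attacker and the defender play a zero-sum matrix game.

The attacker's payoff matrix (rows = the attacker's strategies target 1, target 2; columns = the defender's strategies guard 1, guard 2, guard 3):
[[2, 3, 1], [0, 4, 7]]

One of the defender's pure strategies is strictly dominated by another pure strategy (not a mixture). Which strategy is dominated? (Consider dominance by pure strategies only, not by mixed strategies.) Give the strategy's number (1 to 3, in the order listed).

2

The defender prefers columns that give the attacker less. Compare guard 2 with guard 1: 2 < 3, 0 < 4.
So guard 1 strictly dominates guard 2 for the defender; guard 2 is strictly dominated.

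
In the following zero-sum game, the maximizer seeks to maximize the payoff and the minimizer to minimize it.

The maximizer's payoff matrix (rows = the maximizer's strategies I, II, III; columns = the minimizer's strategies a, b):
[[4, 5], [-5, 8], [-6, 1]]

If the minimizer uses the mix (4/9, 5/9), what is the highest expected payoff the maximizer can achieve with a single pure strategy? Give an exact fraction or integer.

41/9

I: (4)·(4/9) + (5)·(5/9) = 41/9.
II: (-5)·(4/9) + (8)·(5/9) = 20/9.
III: (-6)·(4/9) + (1)·(5/9) = -19/9.
The best pure response is I with expected payoff 41/9.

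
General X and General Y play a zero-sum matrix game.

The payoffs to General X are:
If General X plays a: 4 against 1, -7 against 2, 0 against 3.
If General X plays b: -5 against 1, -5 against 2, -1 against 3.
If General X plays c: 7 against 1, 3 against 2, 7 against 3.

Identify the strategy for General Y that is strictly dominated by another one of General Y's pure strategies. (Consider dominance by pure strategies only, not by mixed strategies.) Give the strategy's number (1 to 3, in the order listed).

3

General Y prefers columns that give General X less. Compare 3 with 2: -7 < 0, -5 < -1, 3 < 7.
So 2 strictly dominates 3 for General Y; 3 is strictly dominated.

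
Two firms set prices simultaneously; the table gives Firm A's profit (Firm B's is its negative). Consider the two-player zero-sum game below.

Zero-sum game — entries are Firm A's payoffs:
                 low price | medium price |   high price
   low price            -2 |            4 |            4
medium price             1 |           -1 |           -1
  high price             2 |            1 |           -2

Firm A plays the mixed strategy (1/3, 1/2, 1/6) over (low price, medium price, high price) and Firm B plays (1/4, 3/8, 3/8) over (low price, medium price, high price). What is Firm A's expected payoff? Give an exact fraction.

Against (1/4, 3/8, 3/8), each row's expected payoff is low price: 5/2; medium price: -1/2; high price: 1/8.
Taking the (1/3, 1/2, 1/6)-weighted average: (1/3)·(5/2) + (1/2)·(-1/2) + (1/6)·(1/8) = 29/48.

29/48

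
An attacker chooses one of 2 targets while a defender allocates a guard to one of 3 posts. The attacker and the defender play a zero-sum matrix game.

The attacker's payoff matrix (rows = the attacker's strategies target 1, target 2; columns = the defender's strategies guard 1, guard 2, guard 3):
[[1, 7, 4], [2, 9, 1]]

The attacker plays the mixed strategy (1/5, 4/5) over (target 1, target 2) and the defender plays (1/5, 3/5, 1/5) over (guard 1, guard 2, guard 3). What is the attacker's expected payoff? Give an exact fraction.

Against (1/5, 3/5, 1/5), each row's expected payoff is target 1: 26/5; target 2: 6.
Taking the (1/5, 4/5)-weighted average: (1/5)·(26/5) + (4/5)·(6) = 146/25.

146/25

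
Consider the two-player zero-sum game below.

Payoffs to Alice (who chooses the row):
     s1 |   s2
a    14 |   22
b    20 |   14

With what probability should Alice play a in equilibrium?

3/7

Row minima are 14 and 14, so Alice's maximin is 14; column maxima are 20 and 22, so Bob's minimax is 20. These differ, so the equilibrium is in mixed strategies.
Let Alice play a with probability p. Bob is indifferent when 14p + 20(1−p) = 22p + 14(1−p), giving p = 3/7.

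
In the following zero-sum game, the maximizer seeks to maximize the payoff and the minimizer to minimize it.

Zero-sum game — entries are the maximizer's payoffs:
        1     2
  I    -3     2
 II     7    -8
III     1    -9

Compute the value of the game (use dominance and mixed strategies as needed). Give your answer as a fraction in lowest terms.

-1/2

Row III is strictly dominated by row II, so the maximizer never plays it.
The remaining 2×2 game on (I, II) × (1, 2) has no saddle point. Let the maximizer play I with probability p; indifference gives −3p + 7(1−p) = 2p − 8(1−p), so p = 3/4.
Similarly the minimizer's optimal q on 1 is 1/2, and the value is -3·(1/2) + (2)·(1/2) = -1/2.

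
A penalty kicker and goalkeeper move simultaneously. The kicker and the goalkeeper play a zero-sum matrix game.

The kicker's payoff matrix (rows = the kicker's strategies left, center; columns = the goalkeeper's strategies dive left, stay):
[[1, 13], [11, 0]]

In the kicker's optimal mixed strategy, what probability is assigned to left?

Row minima are 1 and 0, so the kicker's maximin is 1; column maxima are 11 and 13, so the goalkeeper's minimax is 11. These differ, so the equilibrium is in mixed strategies.
Let the kicker play left with probability p. The goalkeeper is indifferent when p + 11(1−p) = 13p, giving p = 11/23.

11/23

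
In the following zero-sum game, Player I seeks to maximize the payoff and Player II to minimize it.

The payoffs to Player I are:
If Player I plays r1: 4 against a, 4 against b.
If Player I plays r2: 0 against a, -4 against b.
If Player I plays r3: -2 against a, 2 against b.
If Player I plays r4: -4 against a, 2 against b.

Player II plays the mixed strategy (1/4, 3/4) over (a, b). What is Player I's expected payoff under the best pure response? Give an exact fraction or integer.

4

r1: (4)·(1/4) + (4)·(3/4) = 4.
r2: (0)·(1/4) + (-4)·(3/4) = -3.
r3: (-2)·(1/4) + (2)·(3/4) = 1.
r4: (-4)·(1/4) + (2)·(3/4) = 1/2.
The best pure response is r1 with expected payoff 4.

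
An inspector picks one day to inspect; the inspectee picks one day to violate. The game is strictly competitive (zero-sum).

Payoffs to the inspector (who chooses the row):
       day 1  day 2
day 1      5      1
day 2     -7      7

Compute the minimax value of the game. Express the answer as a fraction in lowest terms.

7/3

Row minima are 1 and -7, so the inspector's maximin is 1; column maxima are 5 and 7, so the inspectee's minimax is 5. These differ, so the equilibrium is in mixed strategies.
Let the inspector play day 1 with probability p. The inspectee is indifferent when 5p − 7(1−p) = p + 7(1−p), giving p = 7/9.
Let the inspectee play day 1 with probability q. The inspector is indifferent when 5q + (1−q) = −7q + 7(1−q), giving q = 1/3.
The value is 5·(1/3) + (1)·(2/3) = 7/3.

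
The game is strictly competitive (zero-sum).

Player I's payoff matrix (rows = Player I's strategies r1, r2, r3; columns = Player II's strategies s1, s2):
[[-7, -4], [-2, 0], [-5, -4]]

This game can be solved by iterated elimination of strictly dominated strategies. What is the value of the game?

Column s2 is strictly dominated by s1 for Player II (-7<-4, -2<0, -5<-4); eliminate s2.
Row r3 is strictly dominated by row r2 (-2>-5); eliminate r3.
Row r1 is strictly dominated by row r2 (-2>-7); eliminate r1.
Only (r2, s1) remains, with payoff -2.

-2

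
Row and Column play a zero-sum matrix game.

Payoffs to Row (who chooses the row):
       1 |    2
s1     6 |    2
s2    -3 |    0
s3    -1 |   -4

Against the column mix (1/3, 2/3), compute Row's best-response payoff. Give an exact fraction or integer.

s1: (6)·(1/3) + (2)·(2/3) = 10/3.
s2: (-3)·(1/3) + (0)·(2/3) = -1.
s3: (-1)·(1/3) + (-4)·(2/3) = -3.
The best pure response is s1 with expected payoff 10/3.

10/3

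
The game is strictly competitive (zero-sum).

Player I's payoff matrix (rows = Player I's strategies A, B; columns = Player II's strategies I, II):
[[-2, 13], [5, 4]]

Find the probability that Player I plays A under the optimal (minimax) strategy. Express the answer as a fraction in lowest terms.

Row minima are -2 and 4, so Player I's maximin is 4; column maxima are 5 and 13, so Player II's minimax is 5. These differ, so the equilibrium is in mixed strategies.
Let Player I play A with probability p. Player II is indifferent when −2p + 5(1−p) = 13p + 4(1−p), giving p = 1/16.

1/16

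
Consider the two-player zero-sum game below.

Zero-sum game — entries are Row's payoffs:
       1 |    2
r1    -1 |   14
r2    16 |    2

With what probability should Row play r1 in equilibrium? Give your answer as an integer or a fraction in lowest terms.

14/29

Row minima are -1 and 2, so Row's maximin is 2; column maxima are 16 and 14, so Column's minimax is 14. These differ, so the equilibrium is in mixed strategies.
Let Row play r1 with probability p. Column is indifferent when −p + 16(1−p) = 14p + 2(1−p), giving p = 14/29.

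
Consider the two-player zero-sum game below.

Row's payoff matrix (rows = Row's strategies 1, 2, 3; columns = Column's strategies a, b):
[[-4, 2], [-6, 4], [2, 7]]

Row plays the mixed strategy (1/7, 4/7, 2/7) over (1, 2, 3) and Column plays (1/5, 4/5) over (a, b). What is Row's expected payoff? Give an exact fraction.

Against (1/5, 4/5), each row's expected payoff is 1: 4/5; 2: 2; 3: 6.
Taking the (1/7, 4/7, 2/7)-weighted average: (1/7)·(4/5) + (4/7)·(2) + (2/7)·(6) = 104/35.

104/35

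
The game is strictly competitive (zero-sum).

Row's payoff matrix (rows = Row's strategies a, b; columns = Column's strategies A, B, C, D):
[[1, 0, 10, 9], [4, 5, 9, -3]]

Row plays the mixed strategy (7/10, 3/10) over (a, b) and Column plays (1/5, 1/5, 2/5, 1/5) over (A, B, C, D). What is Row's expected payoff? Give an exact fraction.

Against (1/5, 1/5, 2/5, 1/5), each row's expected payoff is a: 6; b: 24/5.
Taking the (7/10, 3/10)-weighted average: (7/10)·(6) + (3/10)·(24/5) = 141/25.

141/25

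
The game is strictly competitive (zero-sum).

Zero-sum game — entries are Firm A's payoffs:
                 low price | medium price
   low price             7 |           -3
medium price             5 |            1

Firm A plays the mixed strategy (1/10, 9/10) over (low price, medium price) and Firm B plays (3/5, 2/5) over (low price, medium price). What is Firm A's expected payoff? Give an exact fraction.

84/25

Against (3/5, 2/5), each row's expected payoff is low price: 3; medium price: 17/5.
Taking the (1/10, 9/10)-weighted average: (1/10)·(3) + (9/10)·(17/5) = 84/25.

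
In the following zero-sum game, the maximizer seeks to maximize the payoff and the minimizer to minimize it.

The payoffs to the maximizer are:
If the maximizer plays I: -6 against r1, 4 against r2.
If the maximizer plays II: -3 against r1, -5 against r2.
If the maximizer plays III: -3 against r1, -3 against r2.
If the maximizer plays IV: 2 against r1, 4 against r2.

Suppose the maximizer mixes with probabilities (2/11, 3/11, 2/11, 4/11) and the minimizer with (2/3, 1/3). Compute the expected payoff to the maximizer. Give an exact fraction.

-35/33

Against (2/3, 1/3), each row's expected payoff is I: -8/3; II: -11/3; III: -3; IV: 8/3.
Taking the (2/11, 3/11, 2/11, 4/11)-weighted average: (2/11)·(-8/3) + (3/11)·(-11/3) + (2/11)·(-3) + (4/11)·(8/3) = -35/33.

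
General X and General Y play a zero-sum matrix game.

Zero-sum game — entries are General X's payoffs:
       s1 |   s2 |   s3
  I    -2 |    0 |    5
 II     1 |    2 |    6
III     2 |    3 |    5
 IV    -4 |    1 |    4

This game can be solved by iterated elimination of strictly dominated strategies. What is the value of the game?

Column s2 is strictly dominated by s1 for General Y (-2<0, 1<2, 2<3, -4<1); eliminate s2.
Column s3 is strictly dominated by s1 for General Y (-2<5, 1<6, 2<5, -4<4); eliminate s3.
Row I is strictly dominated by row II (1>-2); eliminate I.
Row II is strictly dominated by row III (2>1); eliminate II.
Row IV is strictly dominated by row III (2>-4); eliminate IV.
Only (III, s1) remains, with payoff 2.

2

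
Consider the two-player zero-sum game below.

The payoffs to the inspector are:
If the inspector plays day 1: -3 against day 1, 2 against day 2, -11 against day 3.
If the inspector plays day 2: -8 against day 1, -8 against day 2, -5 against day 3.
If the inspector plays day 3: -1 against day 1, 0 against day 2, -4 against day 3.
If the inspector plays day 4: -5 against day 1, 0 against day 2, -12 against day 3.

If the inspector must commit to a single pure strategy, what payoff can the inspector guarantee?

The worst-case payoff for each row is day 1: -11, day 2: -8, day 3: -4, day 4: -12.
The best of these is -4.

-4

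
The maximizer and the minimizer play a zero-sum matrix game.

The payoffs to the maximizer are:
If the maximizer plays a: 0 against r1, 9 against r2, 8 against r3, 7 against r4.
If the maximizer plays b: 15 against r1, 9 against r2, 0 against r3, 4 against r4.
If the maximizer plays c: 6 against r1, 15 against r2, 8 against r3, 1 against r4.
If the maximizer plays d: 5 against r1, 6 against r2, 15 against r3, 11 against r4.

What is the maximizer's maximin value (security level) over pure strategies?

The worst-case payoff for each row is a: 0, b: 0, c: 1, d: 5.
The best of these is 5.

5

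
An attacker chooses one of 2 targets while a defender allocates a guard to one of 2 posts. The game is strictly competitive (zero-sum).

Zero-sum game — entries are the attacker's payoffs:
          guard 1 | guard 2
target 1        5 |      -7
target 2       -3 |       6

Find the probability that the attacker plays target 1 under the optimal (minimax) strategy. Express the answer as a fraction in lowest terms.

Row minima are -7 and -3, so the attacker's maximin is -3; column maxima are 5 and 6, so the defender's minimax is 5. These differ, so the equilibrium is in mixed strategies.
Let the attacker play target 1 with probability p. The defender is indifferent when 5p − 3(1−p) = −7p + 6(1−p), giving p = 3/7.

3/7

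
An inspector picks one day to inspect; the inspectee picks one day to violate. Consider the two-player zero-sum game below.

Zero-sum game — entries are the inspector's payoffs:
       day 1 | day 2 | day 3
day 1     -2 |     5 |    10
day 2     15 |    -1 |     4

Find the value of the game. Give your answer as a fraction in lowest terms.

73/23

Column day 3 is strictly dominated by day 2 for the inspectee (it gives the inspector more in every row).
The remaining 2×2 game on (day 1, day 2) × (day 1, day 2) has no saddle point. Let the inspector play day 1 with probability p; indifference gives −2p + 15(1−p) = 5p − (1−p), so p = 16/23.
Similarly the inspectee's optimal q on day 1 is 6/23, and the value is -2·(6/23) + (5)·(17/23) = 73/23.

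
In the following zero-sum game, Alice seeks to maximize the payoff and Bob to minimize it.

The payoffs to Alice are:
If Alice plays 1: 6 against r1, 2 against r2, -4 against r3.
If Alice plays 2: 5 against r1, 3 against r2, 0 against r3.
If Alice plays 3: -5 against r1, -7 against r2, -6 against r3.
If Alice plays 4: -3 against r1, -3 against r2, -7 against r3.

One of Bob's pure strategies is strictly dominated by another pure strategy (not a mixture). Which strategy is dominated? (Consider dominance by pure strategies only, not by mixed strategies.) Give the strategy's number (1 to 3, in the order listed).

Bob prefers columns that give Alice less. Compare r1 with r3: -4 < 6, 0 < 5, -6 < -5, -7 < -3.
So r3 strictly dominates r1 for Bob; r1 is strictly dominated.

1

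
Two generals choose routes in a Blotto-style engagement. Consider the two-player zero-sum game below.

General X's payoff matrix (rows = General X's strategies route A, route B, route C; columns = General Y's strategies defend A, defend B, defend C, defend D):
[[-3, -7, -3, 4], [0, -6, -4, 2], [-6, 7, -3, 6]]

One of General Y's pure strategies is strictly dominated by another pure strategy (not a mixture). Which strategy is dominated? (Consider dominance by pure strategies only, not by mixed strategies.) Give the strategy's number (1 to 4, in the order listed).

4

General Y prefers columns that give General X less. Compare defend D with defend A: -3 < 4, 0 < 2, -6 < 6.
So defend A strictly dominates defend D for General Y; defend D is strictly dominated.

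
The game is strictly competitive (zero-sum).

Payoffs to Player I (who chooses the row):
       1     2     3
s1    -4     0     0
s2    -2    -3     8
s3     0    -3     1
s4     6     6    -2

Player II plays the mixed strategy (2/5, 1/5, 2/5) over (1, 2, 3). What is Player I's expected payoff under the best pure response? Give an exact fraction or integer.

s1: (-4)·(2/5) + (0)·(1/5) + (0)·(2/5) = -8/5.
s2: (-2)·(2/5) + (-3)·(1/5) + (8)·(2/5) = 9/5.
s3: (0)·(2/5) + (-3)·(1/5) + (1)·(2/5) = -1/5.
s4: (6)·(2/5) + (6)·(1/5) + (-2)·(2/5) = 14/5.
The best pure response is s4 with expected payoff 14/5.

14/5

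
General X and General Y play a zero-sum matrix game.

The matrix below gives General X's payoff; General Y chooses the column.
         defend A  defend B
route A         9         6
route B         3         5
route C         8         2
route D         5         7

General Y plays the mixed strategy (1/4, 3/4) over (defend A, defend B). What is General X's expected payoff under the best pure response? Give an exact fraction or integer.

route A: (9)·(1/4) + (6)·(3/4) = 27/4.
route B: (3)·(1/4) + (5)·(3/4) = 9/2.
route C: (8)·(1/4) + (2)·(3/4) = 7/2.
route D: (5)·(1/4) + (7)·(3/4) = 13/2.
The best pure response is route A with expected payoff 27/4.

27/4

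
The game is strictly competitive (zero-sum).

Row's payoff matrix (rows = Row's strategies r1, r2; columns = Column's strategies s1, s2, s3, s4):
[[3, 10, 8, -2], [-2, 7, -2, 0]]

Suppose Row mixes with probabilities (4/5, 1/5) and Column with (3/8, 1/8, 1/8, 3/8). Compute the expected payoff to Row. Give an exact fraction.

83/40

Against (3/8, 1/8, 1/8, 3/8), each row's expected payoff is r1: 21/8; r2: -1/8.
Taking the (4/5, 1/5)-weighted average: (4/5)·(21/8) + (1/5)·(-1/8) = 83/40.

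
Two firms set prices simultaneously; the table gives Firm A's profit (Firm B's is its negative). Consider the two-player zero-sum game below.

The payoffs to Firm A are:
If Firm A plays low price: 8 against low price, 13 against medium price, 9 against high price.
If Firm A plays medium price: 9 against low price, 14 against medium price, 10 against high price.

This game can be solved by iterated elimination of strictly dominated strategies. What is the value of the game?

9

Column medium price is strictly dominated by low price for Firm B (8<13, 9<14); eliminate medium price.
Row low price is strictly dominated by row medium price (9>8, 10>9); eliminate low price.
Column high price is strictly dominated by low price for Firm B (9<10); eliminate high price.
Only (medium price, low price) remains, with payoff 9.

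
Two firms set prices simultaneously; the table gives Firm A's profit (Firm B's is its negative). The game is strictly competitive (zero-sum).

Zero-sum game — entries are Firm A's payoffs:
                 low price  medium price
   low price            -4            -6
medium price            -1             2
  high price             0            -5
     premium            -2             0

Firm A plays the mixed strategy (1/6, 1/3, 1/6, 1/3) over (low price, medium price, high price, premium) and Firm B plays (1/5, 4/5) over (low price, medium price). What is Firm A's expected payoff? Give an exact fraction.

-19/15

Against (1/5, 4/5), each row's expected payoff is low price: -28/5; medium price: 7/5; high price: -4; premium: -2/5.
Taking the (1/6, 1/3, 1/6, 1/3)-weighted average: (1/6)·(-28/5) + (1/3)·(7/5) + (1/6)·(-4) + (1/3)·(-2/5) = -19/15.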